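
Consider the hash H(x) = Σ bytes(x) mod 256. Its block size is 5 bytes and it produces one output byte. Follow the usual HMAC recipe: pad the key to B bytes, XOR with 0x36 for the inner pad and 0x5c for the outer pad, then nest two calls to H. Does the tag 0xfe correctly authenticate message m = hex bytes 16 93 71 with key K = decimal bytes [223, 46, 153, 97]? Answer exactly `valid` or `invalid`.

Key decimal bytes [223, 46, 153, 97] = df 2e 99 61 is 4 bytes ≤ B = 5; zero-pad to 5 bytes: K' = df 2e 99 61 00.
K' ⊕ ipad = e9 18 af 57 36; K' ⊕ opad = 83 72 c5 3d 5c.
Inner hash: sum = 233+24+175+87+54+22+147+113 = 855; mod 256 = 87 → 57.
Outer hash (recomputed tag): sum = 131+114+197+61+92+87 = 682; mod 256 = 170 → aa.
Recomputed tag = aa; claimed = fe → mismatch.

invalid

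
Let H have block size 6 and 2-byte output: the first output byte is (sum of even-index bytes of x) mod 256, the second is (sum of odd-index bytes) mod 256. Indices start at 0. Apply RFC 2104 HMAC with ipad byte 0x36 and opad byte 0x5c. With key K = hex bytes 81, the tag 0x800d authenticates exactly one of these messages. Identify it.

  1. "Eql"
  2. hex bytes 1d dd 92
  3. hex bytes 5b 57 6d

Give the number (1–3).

Key hex bytes 81 is 1 byte ≤ B = 6; zero-pad to 6 bytes: K' = 81 00 00 00 00 00.
K' ⊕ ipad = b7 36 36 36 36 36; K' ⊕ opad = dd 5c 5c 5c 5c 5c.
m1: inner = H(b7 36 36 36 36 36 45 71 6c) = d4 13; tag = H(dd 5c 5c 5c 5c 5c d4 13) = 6927
m2: inner = H(b7 36 36 36 36 36 1d dd 92) = d2 7f; tag = H(dd 5c 5c 5c 5c 5c d2 7f) = 6793
m3: inner = H(b7 36 36 36 36 36 5b 57 6d) = eb f9; tag = H(dd 5c 5c 5c 5c 5c eb f9) = 800d ← matches

3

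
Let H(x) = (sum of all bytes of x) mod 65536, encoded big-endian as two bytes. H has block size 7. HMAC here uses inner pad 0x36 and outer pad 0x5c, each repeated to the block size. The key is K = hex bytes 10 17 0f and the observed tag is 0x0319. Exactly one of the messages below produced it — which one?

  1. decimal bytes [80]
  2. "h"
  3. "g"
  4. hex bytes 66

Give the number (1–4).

Key hex bytes 10 17 0f is 3 bytes ≤ B = 7; zero-pad to 7 bytes: K' = 10 17 0f 00 00 00 00.
K' ⊕ ipad = 26 21 39 36 36 36 36; K' ⊕ opad = 4c 4b 53 5c 5c 5c 5c.
m1: inner = H(26 21 39 36 36 36 36 50) = 01 a8; tag = H(4c 4b 53 5c 5c 5c 5c 01 a8) = 0303
m2: inner = H(26 21 39 36 36 36 36 68) = 01 c0; tag = H(4c 4b 53 5c 5c 5c 5c 01 c0) = 031b
m3: inner = H(26 21 39 36 36 36 36 67) = 01 bf; tag = H(4c 4b 53 5c 5c 5c 5c 01 bf) = 031a
m4: inner = H(26 21 39 36 36 36 36 66) = 01 be; tag = H(4c 4b 53 5c 5c 5c 5c 01 be) = 0319 ← matches

4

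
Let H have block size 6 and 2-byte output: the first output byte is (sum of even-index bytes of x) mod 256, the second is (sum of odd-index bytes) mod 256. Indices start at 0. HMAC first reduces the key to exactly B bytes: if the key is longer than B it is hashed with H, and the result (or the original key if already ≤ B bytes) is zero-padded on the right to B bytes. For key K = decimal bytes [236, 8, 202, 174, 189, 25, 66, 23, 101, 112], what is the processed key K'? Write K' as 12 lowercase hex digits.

|K| = 10 > B = 6, so first hash the key.
H(K): even-index sum = 794 mod 256 = 26; odd-index sum = 342 mod 256 = 86 → 1a 56.
Zero-pad H(K) = 1a 56 to 6 bytes: K' = 1a 56 00 00 00 00.

1a5600000000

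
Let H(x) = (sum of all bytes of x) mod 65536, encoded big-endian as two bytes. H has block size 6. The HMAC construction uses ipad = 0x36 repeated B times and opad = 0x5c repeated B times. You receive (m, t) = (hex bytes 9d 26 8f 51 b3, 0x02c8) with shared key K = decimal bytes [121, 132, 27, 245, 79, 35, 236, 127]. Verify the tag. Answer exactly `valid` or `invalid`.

Key decimal bytes [121, 132, 27, 245, 79, 35, 236, 127] = 79 84 1b f5 4f 23 ec 7f is 8 bytes > B = 6, so hash it first: H(key) = 03 ea, then zero-pad to 6 bytes: K' = 03 ea 00 00 00 00.
K' ⊕ ipad = 35 dc 36 36 36 36; K' ⊕ opad = 5f b6 5c 5c 5c 5c.
Inner hash: sum = 53+220+54+54+54+54+157+38+143+81+179 = 1087 → 04 3f.
Outer hash (recomputed tag): sum = 95+182+92+92+92+92+4+63 = 712 → 02 c8.
Recomputed tag = 02c8; claimed = 02c8 → match.

valid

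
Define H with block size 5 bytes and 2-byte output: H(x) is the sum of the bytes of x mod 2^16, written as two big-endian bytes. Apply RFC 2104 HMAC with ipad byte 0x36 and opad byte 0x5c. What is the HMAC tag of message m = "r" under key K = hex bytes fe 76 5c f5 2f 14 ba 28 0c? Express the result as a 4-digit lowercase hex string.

Key hex bytes fe 76 5c f5 2f 14 ba 28 0c is 9 bytes > B = 5, so hash it first: H(key) = 03 f6, then zero-pad to 5 bytes: K' = 03 f6 00 00 00.
K' ⊕ ipad = 35 c0 36 36 36.  K' ⊕ opad = 5f aa 5c 5c 5c.
Inner input = (K'⊕ipad) ∥ m = 35 c0 36 36 36 ∥ 72.
Inner hash: sum = 53+192+54+54+54+114 = 521 → 02 09.
Outer input = (K'⊕opad) ∥ inner = 5f aa 5c 5c 5c ∥ 02 09.
Outer hash (tag): sum = 95+170+92+92+92+2+9 = 552 → 02 28.

0228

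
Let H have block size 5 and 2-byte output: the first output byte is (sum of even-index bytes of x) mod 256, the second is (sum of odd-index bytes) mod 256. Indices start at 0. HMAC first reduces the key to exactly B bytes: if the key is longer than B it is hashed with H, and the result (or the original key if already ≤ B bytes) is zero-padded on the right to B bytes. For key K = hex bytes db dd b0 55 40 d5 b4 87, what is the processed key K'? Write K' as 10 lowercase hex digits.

7f8e000000

|K| = 8 > B = 5, so first hash the key.
H(K): even-index sum = 639 mod 256 = 127; odd-index sum = 654 mod 256 = 142 → 7f 8e.
Zero-pad H(K) = 7f 8e to 5 bytes: K' = 7f 8e 00 00 00.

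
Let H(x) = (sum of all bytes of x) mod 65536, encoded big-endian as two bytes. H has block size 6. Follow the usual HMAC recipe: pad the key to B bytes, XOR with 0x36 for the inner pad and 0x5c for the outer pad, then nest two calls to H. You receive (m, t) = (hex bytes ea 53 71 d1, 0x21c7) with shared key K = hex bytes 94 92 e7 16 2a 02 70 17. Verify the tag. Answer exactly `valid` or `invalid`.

Key hex bytes 94 92 e7 16 2a 02 70 17 is 8 bytes > B = 6, so hash it first: H(key) = 02 d6, then zero-pad to 6 bytes: K' = 02 d6 00 00 00 00.
K' ⊕ ipad = 34 e0 36 36 36 36; K' ⊕ opad = 5e 8a 5c 5c 5c 5c.
Inner hash: sum = 52+224+54+54+54+54+234+83+113+209 = 1131 → 04 6b.
Outer hash (recomputed tag): sum = 94+138+92+92+92+92+4+107 = 711 → 02 c7.
Recomputed tag = 02c7; claimed = 21c7 → mismatch.

invalid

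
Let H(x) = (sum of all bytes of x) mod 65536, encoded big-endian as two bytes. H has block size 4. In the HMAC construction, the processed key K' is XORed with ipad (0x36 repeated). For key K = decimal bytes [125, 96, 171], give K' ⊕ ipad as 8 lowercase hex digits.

Key decimal bytes [125, 96, 171] = 7d 60 ab is 3 bytes ≤ B = 4; zero-pad to 4 bytes: K' = 7d 60 ab 00.
XOR each byte with 0x36: 7d⊕36=4b, 60⊕36=56, ab⊕36=9d, 00⊕36=36.

4b569d36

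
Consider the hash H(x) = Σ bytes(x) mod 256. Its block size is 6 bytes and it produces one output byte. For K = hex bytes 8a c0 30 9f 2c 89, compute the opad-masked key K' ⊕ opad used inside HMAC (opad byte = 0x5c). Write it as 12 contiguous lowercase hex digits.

d69c6cc370d5

Key hex bytes 8a c0 30 9f 2c 89 is exactly B = 6 bytes: K' = 8a c0 30 9f 2c 89.
XOR each byte with 0x5c: 8a⊕5c=d6, c0⊕5c=9c, 30⊕5c=6c, 9f⊕5c=c3, 2c⊕5c=70, 89⊕5c=d5.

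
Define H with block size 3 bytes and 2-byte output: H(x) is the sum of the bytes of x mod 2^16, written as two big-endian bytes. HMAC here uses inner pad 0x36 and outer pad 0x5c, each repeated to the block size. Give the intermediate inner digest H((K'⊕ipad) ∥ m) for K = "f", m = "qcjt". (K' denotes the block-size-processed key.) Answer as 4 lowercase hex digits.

Key "f" = 66 is 1 byte ≤ B = 3; zero-pad to 3 bytes: K' = 66 00 00.
K' ⊕ ipad = 50 36 36.
Inner input = 50 36 36 ∥ 71 63 6a 74.
Inner hash: sum = 80+54+54+113+99+106+116 = 622 → 02 6e.

026e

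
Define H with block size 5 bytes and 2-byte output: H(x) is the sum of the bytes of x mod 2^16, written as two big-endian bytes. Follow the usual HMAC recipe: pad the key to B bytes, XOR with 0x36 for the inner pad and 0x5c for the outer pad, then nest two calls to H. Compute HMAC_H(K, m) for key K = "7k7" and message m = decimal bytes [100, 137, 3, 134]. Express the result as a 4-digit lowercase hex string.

0208

Key "7k7" = 37 6b 37 is 3 bytes ≤ B = 5; zero-pad to 5 bytes: K' = 37 6b 37 00 00.
K' ⊕ ipad = 01 5d 01 36 36.  K' ⊕ opad = 6b 37 6b 5c 5c.
Inner input = (K'⊕ipad) ∥ m = 01 5d 01 36 36 ∥ 64 89 03 86.
Inner hash: sum = 1+93+1+54+54+100+137+3+134 = 577 → 02 41.
Outer input = (K'⊕opad) ∥ inner = 6b 37 6b 5c 5c ∥ 02 41.
Outer hash (tag): sum = 107+55+107+92+92+2+65 = 520 → 02 08.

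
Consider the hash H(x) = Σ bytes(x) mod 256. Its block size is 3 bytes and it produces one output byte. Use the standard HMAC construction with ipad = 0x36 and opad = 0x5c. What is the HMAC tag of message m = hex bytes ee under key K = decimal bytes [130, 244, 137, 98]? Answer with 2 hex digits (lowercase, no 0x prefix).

a6

Key decimal bytes [130, 244, 137, 98] = 82 f4 89 62 is 4 bytes > B = 3, so hash it first: H(key) = 61, then zero-pad to 3 bytes: K' = 61 00 00.
K' ⊕ ipad = 57 36 36.  K' ⊕ opad = 3d 5c 5c.
Inner input = (K'⊕ipad) ∥ m = 57 36 36 ∥ ee.
Inner hash: sum = 87+54+54+238 = 433; mod 256 = 177 → b1.
Outer input = (K'⊕opad) ∥ inner = 3d 5c 5c ∥ b1.
Outer hash (tag): sum = 61+92+92+177 = 422; mod 256 = 166 → a6.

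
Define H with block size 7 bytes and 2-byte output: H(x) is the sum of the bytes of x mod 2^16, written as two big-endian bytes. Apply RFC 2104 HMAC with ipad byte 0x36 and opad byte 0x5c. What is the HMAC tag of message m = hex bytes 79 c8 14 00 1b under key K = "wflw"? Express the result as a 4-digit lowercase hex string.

0215

Key "wflw" = 77 66 6c 77 is 4 bytes ≤ B = 7; zero-pad to 7 bytes: K' = 77 66 6c 77 00 00 00.
K' ⊕ ipad = 41 50 5a 41 36 36 36.  K' ⊕ opad = 2b 3a 30 2b 5c 5c 5c.
Inner input = (K'⊕ipad) ∥ m = 41 50 5a 41 36 36 36 ∥ 79 c8 14 00 1b.
Inner hash: sum = 65+80+90+65+54+54+54+121+200+20+0+27 = 830 → 03 3e.
Outer input = (K'⊕opad) ∥ inner = 2b 3a 30 2b 5c 5c 5c ∥ 03 3e.
Outer hash (tag): sum = 43+58+48+43+92+92+92+3+62 = 533 → 02 15.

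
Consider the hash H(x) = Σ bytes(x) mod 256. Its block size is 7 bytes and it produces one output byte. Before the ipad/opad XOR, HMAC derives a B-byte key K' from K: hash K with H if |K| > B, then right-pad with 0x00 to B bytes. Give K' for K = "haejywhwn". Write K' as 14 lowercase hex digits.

|K| = 9 > B = 7, so first hash the key.
H(K): sum = 104+97+101+106+121+119+104+119+110 = 981; mod 256 = 213 → d5.
Zero-pad H(K) = d5 to 7 bytes: K' = d5 00 00 00 00 00 00.

d5000000000000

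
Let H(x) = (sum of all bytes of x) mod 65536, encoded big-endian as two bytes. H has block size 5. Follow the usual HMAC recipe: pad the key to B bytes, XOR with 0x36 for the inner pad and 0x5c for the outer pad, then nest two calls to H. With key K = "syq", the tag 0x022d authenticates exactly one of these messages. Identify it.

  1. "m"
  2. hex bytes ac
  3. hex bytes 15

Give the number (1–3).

Key "syq" = 73 79 71 is 3 bytes ≤ B = 5; zero-pad to 5 bytes: K' = 73 79 71 00 00.
K' ⊕ ipad = 45 4f 47 36 36; K' ⊕ opad = 2f 25 2d 5c 5c.
m1: inner = H(45 4f 47 36 36 6d) = 01 b4; tag = H(2f 25 2d 5c 5c 01 b4) = 01ee
m2: inner = H(45 4f 47 36 36 ac) = 01 f3; tag = H(2f 25 2d 5c 5c 01 f3) = 022d ← matches
m3: inner = H(45 4f 47 36 36 15) = 01 5c; tag = H(2f 25 2d 5c 5c 01 5c) = 0196

2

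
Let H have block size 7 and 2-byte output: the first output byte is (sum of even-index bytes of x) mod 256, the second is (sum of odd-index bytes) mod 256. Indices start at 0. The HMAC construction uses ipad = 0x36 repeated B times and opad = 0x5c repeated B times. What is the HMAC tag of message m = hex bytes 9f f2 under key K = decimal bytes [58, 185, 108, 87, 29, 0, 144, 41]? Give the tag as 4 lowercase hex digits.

Key decimal bytes [58, 185, 108, 87, 29, 0, 144, 41] = 3a b9 6c 57 1d 00 90 29 is 8 bytes > B = 7, so hash it first: H(key) = 53 39, then zero-pad to 7 bytes: K' = 53 39 00 00 00 00 00.
K' ⊕ ipad = 65 0f 36 36 36 36 36.  K' ⊕ opad = 0f 65 5c 5c 5c 5c 5c.
Inner input = (K'⊕ipad) ∥ m = 65 0f 36 36 36 36 36 ∥ 9f f2.
Inner hash: even-index sum = 505 mod 256 = 249; odd-index sum = 282 mod 256 = 26 → f9 1a.
Outer input = (K'⊕opad) ∥ inner = 0f 65 5c 5c 5c 5c 5c ∥ f9 1a.
Outer hash (tag): even-index sum = 317 mod 256 = 61; odd-index sum = 534 mod 256 = 22 → 3d 16.

3d16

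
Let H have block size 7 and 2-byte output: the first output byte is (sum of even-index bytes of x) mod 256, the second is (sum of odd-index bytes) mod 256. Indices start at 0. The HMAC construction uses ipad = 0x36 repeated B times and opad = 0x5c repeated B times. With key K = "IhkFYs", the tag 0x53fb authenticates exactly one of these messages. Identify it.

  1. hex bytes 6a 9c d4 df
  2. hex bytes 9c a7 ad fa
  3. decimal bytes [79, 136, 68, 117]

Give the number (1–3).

3

Key "IhkFYs" = 49 68 6b 46 59 73 is 6 bytes ≤ B = 7; zero-pad to 7 bytes: K' = 49 68 6b 46 59 73 00.
K' ⊕ ipad = 7f 5e 5d 70 6f 45 36; K' ⊕ opad = 15 34 37 1a 05 2f 5c.
m1: inner = H(7f 5e 5d 70 6f 45 36 6a 9c d4 df) = fc 51; tag = H(15 34 37 1a 05 2f 5c fc 51) = fe79
m2: inner = H(7f 5e 5d 70 6f 45 36 9c a7 ad fa) = 22 5c; tag = H(15 34 37 1a 05 2f 5c 22 5c) = 099f
m3: inner = H(7f 5e 5d 70 6f 45 36 4f 88 44 75) = 7e a6; tag = H(15 34 37 1a 05 2f 5c 7e a6) = 53fb ← matches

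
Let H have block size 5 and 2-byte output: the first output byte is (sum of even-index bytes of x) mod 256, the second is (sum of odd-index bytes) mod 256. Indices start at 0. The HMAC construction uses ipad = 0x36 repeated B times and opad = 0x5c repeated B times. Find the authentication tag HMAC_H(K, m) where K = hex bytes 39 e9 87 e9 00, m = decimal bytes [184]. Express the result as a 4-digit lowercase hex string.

Key hex bytes 39 e9 87 e9 00 is exactly B = 5 bytes: K' = 39 e9 87 e9 00.
K' ⊕ ipad = 0f df b1 df 36.  K' ⊕ opad = 65 b5 db b5 5c.
Inner input = (K'⊕ipad) ∥ m = 0f df b1 df 36 ∥ b8.
Inner hash: even-index sum = 246 mod 256 = 246; odd-index sum = 630 mod 256 = 118 → f6 76.
Outer input = (K'⊕opad) ∥ inner = 65 b5 db b5 5c ∥ f6 76.
Outer hash (tag): even-index sum = 530 mod 256 = 18; odd-index sum = 608 mod 256 = 96 → 12 60.

1260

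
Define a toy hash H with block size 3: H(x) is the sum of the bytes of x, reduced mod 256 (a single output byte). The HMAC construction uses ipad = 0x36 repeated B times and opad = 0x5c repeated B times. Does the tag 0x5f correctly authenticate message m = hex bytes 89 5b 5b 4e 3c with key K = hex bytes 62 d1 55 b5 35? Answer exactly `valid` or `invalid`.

valid

Key hex bytes 62 d1 55 b5 35 is 5 bytes > B = 3, so hash it first: H(key) = 72, then zero-pad to 3 bytes: K' = 72 00 00.
K' ⊕ ipad = 44 36 36; K' ⊕ opad = 2e 5c 5c.
Inner hash: sum = 68+54+54+137+91+91+78+60 = 633; mod 256 = 121 → 79.
Outer hash (recomputed tag): sum = 46+92+92+121 = 351; mod 256 = 95 → 5f.
Recomputed tag = 5f; claimed = 5f → match.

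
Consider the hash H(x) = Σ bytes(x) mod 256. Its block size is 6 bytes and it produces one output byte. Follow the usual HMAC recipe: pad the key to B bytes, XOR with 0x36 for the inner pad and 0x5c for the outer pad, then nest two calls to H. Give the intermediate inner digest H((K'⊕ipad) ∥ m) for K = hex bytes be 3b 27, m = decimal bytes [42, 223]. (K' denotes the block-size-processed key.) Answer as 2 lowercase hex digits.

51

Key hex bytes be 3b 27 is 3 bytes ≤ B = 6; zero-pad to 6 bytes: K' = be 3b 27 00 00 00.
K' ⊕ ipad = 88 0d 11 36 36 36.
Inner input = 88 0d 11 36 36 36 ∥ 2a df.
Inner hash: sum = 136+13+17+54+54+54+42+223 = 593; mod 256 = 81 → 51.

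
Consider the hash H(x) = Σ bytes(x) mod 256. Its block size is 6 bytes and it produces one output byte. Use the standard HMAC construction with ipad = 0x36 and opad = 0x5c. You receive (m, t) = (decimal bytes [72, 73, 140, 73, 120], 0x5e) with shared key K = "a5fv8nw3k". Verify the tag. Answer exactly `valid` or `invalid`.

invalid

Key "a5fv8nw3k" = 61 35 66 76 38 6e 77 33 6b is 9 bytes > B = 6, so hash it first: H(key) = 2d, then zero-pad to 6 bytes: K' = 2d 00 00 00 00 00.
K' ⊕ ipad = 1b 36 36 36 36 36; K' ⊕ opad = 71 5c 5c 5c 5c 5c.
Inner hash: sum = 27+54+54+54+54+54+72+73+140+73+120 = 775; mod 256 = 7 → 07.
Outer hash (recomputed tag): sum = 113+92+92+92+92+92+7 = 580; mod 256 = 68 → 44.
Recomputed tag = 44; claimed = 5e → mismatch.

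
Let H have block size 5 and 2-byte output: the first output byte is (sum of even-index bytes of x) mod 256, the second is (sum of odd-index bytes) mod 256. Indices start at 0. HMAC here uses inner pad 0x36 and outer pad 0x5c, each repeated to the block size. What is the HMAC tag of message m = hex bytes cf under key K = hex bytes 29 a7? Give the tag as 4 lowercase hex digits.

Key hex bytes 29 a7 is 2 bytes ≤ B = 5; zero-pad to 5 bytes: K' = 29 a7 00 00 00.
K' ⊕ ipad = 1f 91 36 36 36.  K' ⊕ opad = 75 fb 5c 5c 5c.
Inner input = (K'⊕ipad) ∥ m = 1f 91 36 36 36 ∥ cf.
Inner hash: even-index sum = 139 mod 256 = 139; odd-index sum = 406 mod 256 = 150 → 8b 96.
Outer input = (K'⊕opad) ∥ inner = 75 fb 5c 5c 5c ∥ 8b 96.
Outer hash (tag): even-index sum = 451 mod 256 = 195; odd-index sum = 482 mod 256 = 226 → c3 e2.

c3e2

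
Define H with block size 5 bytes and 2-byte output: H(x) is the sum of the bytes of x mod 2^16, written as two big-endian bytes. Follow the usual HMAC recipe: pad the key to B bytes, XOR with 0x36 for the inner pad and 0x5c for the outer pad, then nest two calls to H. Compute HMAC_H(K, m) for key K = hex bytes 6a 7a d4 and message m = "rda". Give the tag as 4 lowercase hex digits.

Key hex bytes 6a 7a d4 is 3 bytes ≤ B = 5; zero-pad to 5 bytes: K' = 6a 7a d4 00 00.
K' ⊕ ipad = 5c 4c e2 36 36.  K' ⊕ opad = 36 26 88 5c 5c.
Inner input = (K'⊕ipad) ∥ m = 5c 4c e2 36 36 ∥ 72 64 61.
Inner hash: sum = 92+76+226+54+54+114+100+97 = 813 → 03 2d.
Outer input = (K'⊕opad) ∥ inner = 36 26 88 5c 5c ∥ 03 2d.
Outer hash (tag): sum = 54+38+136+92+92+3+45 = 460 → 01 cc.

01cc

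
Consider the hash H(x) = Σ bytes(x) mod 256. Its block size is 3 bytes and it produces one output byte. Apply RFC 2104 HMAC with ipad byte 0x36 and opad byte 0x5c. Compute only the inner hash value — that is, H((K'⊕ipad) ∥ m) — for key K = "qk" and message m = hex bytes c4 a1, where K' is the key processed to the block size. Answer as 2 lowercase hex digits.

3f

Key "qk" = 71 6b is 2 bytes ≤ B = 3; zero-pad to 3 bytes: K' = 71 6b 00.
K' ⊕ ipad = 47 5d 36.
Inner input = 47 5d 36 ∥ c4 a1.
Inner hash: sum = 71+93+54+196+161 = 575; mod 256 = 63 → 3f.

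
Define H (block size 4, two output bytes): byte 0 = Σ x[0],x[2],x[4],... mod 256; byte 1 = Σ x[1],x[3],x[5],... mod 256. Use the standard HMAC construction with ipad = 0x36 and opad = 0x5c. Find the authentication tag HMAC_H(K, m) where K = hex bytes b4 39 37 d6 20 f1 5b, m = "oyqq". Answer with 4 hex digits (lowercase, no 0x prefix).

Key hex bytes b4 39 37 d6 20 f1 5b is 7 bytes > B = 4, so hash it first: H(key) = 66 00, then zero-pad to 4 bytes: K' = 66 00 00 00.
K' ⊕ ipad = 50 36 36 36.  K' ⊕ opad = 3a 5c 5c 5c.
Inner input = (K'⊕ipad) ∥ m = 50 36 36 36 ∥ 6f 79 71 71.
Inner hash: even-index sum = 358 mod 256 = 102; odd-index sum = 342 mod 256 = 86 → 66 56.
Outer input = (K'⊕opad) ∥ inner = 3a 5c 5c 5c ∥ 66 56.
Outer hash (tag): even-index sum = 252 mod 256 = 252; odd-index sum = 270 mod 256 = 14 → fc 0e.

fc0e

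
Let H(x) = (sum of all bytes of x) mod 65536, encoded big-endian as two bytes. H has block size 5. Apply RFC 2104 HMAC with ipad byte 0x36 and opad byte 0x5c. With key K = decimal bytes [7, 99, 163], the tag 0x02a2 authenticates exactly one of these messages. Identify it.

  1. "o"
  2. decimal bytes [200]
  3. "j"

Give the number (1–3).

Key decimal bytes [7, 99, 163] = 07 63 a3 is 3 bytes ≤ B = 5; zero-pad to 5 bytes: K' = 07 63 a3 00 00.
K' ⊕ ipad = 31 55 95 36 36; K' ⊕ opad = 5b 3f ff 5c 5c.
m1: inner = H(31 55 95 36 36 6f) = 01 f6; tag = H(5b 3f ff 5c 5c 01 f6) = 0348
m2: inner = H(31 55 95 36 36 c8) = 02 4f; tag = H(5b 3f ff 5c 5c 02 4f) = 02a2 ← matches
m3: inner = H(31 55 95 36 36 6a) = 01 f1; tag = H(5b 3f ff 5c 5c 01 f1) = 0343

2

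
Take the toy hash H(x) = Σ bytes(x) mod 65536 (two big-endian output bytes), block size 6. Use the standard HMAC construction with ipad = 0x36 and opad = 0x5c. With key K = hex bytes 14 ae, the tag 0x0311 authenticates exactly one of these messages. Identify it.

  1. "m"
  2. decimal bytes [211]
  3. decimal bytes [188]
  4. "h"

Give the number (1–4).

Key hex bytes 14 ae is 2 bytes ≤ B = 6; zero-pad to 6 bytes: K' = 14 ae 00 00 00 00.
K' ⊕ ipad = 22 98 36 36 36 36; K' ⊕ opad = 48 f2 5c 5c 5c 5c.
m1: inner = H(22 98 36 36 36 36 6d) = 01 ff; tag = H(48 f2 5c 5c 5c 5c 01 ff) = 03aa
m2: inner = H(22 98 36 36 36 36 d3) = 02 65; tag = H(48 f2 5c 5c 5c 5c 02 65) = 0311 ← matches
m3: inner = H(22 98 36 36 36 36 bc) = 02 4e; tag = H(48 f2 5c 5c 5c 5c 02 4e) = 02fa
m4: inner = H(22 98 36 36 36 36 68) = 01 fa; tag = H(48 f2 5c 5c 5c 5c 01 fa) = 03a5

2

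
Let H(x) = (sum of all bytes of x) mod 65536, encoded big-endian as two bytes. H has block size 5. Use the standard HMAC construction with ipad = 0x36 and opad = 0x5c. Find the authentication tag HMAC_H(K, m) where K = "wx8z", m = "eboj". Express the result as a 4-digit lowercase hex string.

01f6

Key "wx8z" = 77 78 38 7a is 4 bytes ≤ B = 5; zero-pad to 5 bytes: K' = 77 78 38 7a 00.
K' ⊕ ipad = 41 4e 0e 4c 36.  K' ⊕ opad = 2b 24 64 26 5c.
Inner input = (K'⊕ipad) ∥ m = 41 4e 0e 4c 36 ∥ 65 62 6f 6a.
Inner hash: sum = 65+78+14+76+54+101+98+111+106 = 703 → 02 bf.
Outer input = (K'⊕opad) ∥ inner = 2b 24 64 26 5c ∥ 02 bf.
Outer hash (tag): sum = 43+36+100+38+92+2+191 = 502 → 01 f6.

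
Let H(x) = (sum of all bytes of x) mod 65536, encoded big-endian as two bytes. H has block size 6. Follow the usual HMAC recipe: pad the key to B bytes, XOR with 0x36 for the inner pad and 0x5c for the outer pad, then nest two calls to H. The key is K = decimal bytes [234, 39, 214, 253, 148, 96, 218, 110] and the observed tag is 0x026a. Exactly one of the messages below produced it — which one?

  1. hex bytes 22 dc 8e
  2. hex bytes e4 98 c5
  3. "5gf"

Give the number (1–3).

Key decimal bytes [234, 39, 214, 253, 148, 96, 218, 110] = ea 27 d6 fd 94 60 da 6e is 8 bytes > B = 6, so hash it first: H(key) = 05 20, then zero-pad to 6 bytes: K' = 05 20 00 00 00 00.
K' ⊕ ipad = 33 16 36 36 36 36; K' ⊕ opad = 59 7c 5c 5c 5c 5c.
m1: inner = H(33 16 36 36 36 36 22 dc 8e) = 02 ad; tag = H(59 7c 5c 5c 5c 5c 02 ad) = 02f4
m2: inner = H(33 16 36 36 36 36 e4 98 c5) = 03 62; tag = H(59 7c 5c 5c 5c 5c 03 62) = 02aa
m3: inner = H(33 16 36 36 36 36 35 67 66) = 02 23; tag = H(59 7c 5c 5c 5c 5c 02 23) = 026a ← matches

3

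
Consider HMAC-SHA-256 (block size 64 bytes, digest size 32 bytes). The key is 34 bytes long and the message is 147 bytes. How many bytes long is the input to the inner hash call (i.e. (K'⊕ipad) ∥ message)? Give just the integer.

211

Key is 34 ≤ 64 bytes, zero-padded: |K'| = 64.
Inner input = (K'⊕ipad) ∥ m → 64 + 147 = 211 bytes.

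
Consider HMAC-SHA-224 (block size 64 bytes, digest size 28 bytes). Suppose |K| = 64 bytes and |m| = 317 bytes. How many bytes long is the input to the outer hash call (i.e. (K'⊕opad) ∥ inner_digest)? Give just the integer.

Key is 64 ≤ 64 bytes, zero-padded: |K'| = 64.
Outer input = (K'⊕opad) ∥ H(inner) → 64 + 28 = 92 bytes.

92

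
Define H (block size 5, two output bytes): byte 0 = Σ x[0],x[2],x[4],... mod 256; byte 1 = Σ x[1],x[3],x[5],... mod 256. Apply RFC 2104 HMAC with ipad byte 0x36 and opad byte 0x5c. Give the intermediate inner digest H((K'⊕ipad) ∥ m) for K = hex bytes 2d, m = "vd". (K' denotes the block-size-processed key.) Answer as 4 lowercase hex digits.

Key hex bytes 2d is 1 byte ≤ B = 5; zero-pad to 5 bytes: K' = 2d 00 00 00 00.
K' ⊕ ipad = 1b 36 36 36 36.
Inner input = 1b 36 36 36 36 ∥ 76 64.
Inner hash: even-index sum = 235 mod 256 = 235; odd-index sum = 226 mod 256 = 226 → eb e2.

ebe2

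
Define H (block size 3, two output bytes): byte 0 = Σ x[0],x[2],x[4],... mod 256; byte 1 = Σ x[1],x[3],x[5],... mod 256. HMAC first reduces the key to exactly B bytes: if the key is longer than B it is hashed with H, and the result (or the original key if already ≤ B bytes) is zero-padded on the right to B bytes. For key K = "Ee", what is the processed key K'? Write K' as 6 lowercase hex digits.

456500

Key "Ee" = 45 65 is 2 bytes ≤ B = 3; zero-pad to 3 bytes: K' = 45 65 00.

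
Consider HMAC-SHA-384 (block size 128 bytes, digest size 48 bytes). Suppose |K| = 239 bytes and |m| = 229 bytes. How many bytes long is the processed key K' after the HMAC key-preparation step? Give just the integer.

128

Key is 239 > 128 bytes, so it is hashed to 48 bytes then zero-padded to 128: |K'| = 128.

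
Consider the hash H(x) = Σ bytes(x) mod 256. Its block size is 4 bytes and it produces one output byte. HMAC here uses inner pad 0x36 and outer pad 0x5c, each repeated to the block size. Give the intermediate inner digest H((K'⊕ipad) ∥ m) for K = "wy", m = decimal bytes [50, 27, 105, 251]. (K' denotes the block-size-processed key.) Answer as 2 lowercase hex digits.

Key "wy" = 77 79 is 2 bytes ≤ B = 4; zero-pad to 4 bytes: K' = 77 79 00 00.
K' ⊕ ipad = 41 4f 36 36.
Inner input = 41 4f 36 36 ∥ 32 1b 69 fb.
Inner hash: sum = 65+79+54+54+50+27+105+251 = 685; mod 256 = 173 → ad.

ad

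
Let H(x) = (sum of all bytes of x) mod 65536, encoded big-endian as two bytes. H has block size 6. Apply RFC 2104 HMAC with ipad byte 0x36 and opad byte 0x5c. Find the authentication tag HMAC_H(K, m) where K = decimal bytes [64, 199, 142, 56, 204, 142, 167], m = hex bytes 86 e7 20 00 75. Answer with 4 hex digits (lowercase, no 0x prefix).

026c

Key decimal bytes [64, 199, 142, 56, 204, 142, 167] = 40 c7 8e 38 cc 8e a7 is 7 bytes > B = 6, so hash it first: H(key) = 03 ce, then zero-pad to 6 bytes: K' = 03 ce 00 00 00 00.
K' ⊕ ipad = 35 f8 36 36 36 36.  K' ⊕ opad = 5f 92 5c 5c 5c 5c.
Inner input = (K'⊕ipad) ∥ m = 35 f8 36 36 36 36 ∥ 86 e7 20 00 75.
Inner hash: sum = 53+248+54+54+54+54+134+231+32+0+117 = 1031 → 04 07.
Outer input = (K'⊕opad) ∥ inner = 5f 92 5c 5c 5c 5c ∥ 04 07.
Outer hash (tag): sum = 95+146+92+92+92+92+4+7 = 620 → 02 6c.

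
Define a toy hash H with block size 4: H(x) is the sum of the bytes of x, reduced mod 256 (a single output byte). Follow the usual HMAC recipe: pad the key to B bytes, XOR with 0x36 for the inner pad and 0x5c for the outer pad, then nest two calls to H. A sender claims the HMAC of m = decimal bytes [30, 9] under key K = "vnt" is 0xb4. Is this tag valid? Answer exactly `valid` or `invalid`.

invalid

Key "vnt" = 76 6e 74 is 3 bytes ≤ B = 4; zero-pad to 4 bytes: K' = 76 6e 74 00.
K' ⊕ ipad = 40 58 42 36; K' ⊕ opad = 2a 32 28 5c.
Inner hash: sum = 64+88+66+54+30+9 = 311; mod 256 = 55 → 37.
Outer hash (recomputed tag): sum = 42+50+40+92+55 = 279; mod 256 = 23 → 17.
Recomputed tag = 17; claimed = b4 → mismatch.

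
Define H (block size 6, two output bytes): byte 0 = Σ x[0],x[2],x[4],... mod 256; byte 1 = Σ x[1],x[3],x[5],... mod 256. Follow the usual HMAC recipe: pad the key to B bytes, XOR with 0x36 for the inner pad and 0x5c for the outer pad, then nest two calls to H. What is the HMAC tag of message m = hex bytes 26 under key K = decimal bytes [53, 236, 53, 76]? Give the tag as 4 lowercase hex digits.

90a6

Key decimal bytes [53, 236, 53, 76] = 35 ec 35 4c is 4 bytes ≤ B = 6; zero-pad to 6 bytes: K' = 35 ec 35 4c 00 00.
K' ⊕ ipad = 03 da 03 7a 36 36.  K' ⊕ opad = 69 b0 69 10 5c 5c.
Inner input = (K'⊕ipad) ∥ m = 03 da 03 7a 36 36 ∥ 26.
Inner hash: even-index sum = 98 mod 256 = 98; odd-index sum = 394 mod 256 = 138 → 62 8a.
Outer input = (K'⊕opad) ∥ inner = 69 b0 69 10 5c 5c ∥ 62 8a.
Outer hash (tag): even-index sum = 400 mod 256 = 144; odd-index sum = 422 mod 256 = 166 → 90 a6.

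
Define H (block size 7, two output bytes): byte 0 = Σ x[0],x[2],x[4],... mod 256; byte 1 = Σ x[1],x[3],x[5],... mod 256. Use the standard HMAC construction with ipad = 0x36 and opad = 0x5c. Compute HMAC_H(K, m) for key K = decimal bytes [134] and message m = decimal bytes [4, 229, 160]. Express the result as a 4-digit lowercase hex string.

344b

Key decimal bytes [134] = 86 is 1 byte ≤ B = 7; zero-pad to 7 bytes: K' = 86 00 00 00 00 00 00.
K' ⊕ ipad = b0 36 36 36 36 36 36.  K' ⊕ opad = da 5c 5c 5c 5c 5c 5c.
Inner input = (K'⊕ipad) ∥ m = b0 36 36 36 36 36 36 ∥ 04 e5 a0.
Inner hash: even-index sum = 567 mod 256 = 55; odd-index sum = 326 mod 256 = 70 → 37 46.
Outer input = (K'⊕opad) ∥ inner = da 5c 5c 5c 5c 5c 5c ∥ 37 46.
Outer hash (tag): even-index sum = 564 mod 256 = 52; odd-index sum = 331 mod 256 = 75 → 34 4b.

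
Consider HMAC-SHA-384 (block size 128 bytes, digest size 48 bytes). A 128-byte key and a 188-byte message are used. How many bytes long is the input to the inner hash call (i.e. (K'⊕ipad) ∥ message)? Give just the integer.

316

Key is 128 ≤ 128 bytes, zero-padded: |K'| = 128.
Inner input = (K'⊕ipad) ∥ m → 128 + 188 = 316 bytes.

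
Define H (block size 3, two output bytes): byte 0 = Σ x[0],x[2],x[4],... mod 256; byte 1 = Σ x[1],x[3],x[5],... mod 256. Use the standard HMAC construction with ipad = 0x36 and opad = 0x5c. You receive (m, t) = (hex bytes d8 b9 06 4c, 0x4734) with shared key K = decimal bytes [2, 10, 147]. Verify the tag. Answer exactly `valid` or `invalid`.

valid

Key decimal bytes [2, 10, 147] = 02 0a 93 is exactly B = 3 bytes: K' = 02 0a 93.
K' ⊕ ipad = 34 3c a5; K' ⊕ opad = 5e 56 cf.
Inner hash: even-index sum = 478 mod 256 = 222; odd-index sum = 282 mod 256 = 26 → de 1a.
Outer hash (recomputed tag): even-index sum = 327 mod 256 = 71; odd-index sum = 308 mod 256 = 52 → 47 34.
Recomputed tag = 4734; claimed = 4734 → match.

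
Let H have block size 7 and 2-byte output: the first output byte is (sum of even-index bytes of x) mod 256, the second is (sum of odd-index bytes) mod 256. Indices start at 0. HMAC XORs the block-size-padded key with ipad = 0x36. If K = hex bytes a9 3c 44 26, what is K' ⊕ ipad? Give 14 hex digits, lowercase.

9f0a7210363636

Key hex bytes a9 3c 44 26 is 4 bytes ≤ B = 7; zero-pad to 7 bytes: K' = a9 3c 44 26 00 00 00.
XOR each byte with 0x36: a9⊕36=9f, 3c⊕36=0a, 44⊕36=72, 26⊕36=10, 00⊕36=36, 00⊕36=36, 00⊕36=36.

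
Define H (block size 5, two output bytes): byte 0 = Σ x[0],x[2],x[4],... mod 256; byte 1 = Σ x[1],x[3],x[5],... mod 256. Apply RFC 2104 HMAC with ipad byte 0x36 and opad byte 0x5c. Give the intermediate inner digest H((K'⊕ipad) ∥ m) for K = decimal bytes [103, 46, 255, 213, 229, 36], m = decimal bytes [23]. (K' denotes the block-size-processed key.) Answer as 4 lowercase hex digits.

e95e

Key decimal bytes [103, 46, 255, 213, 229, 36] = 67 2e ff d5 e5 24 is 6 bytes > B = 5, so hash it first: H(key) = 4b 27, then zero-pad to 5 bytes: K' = 4b 27 00 00 00.
K' ⊕ ipad = 7d 11 36 36 36.
Inner input = 7d 11 36 36 36 ∥ 17.
Inner hash: even-index sum = 233 mod 256 = 233; odd-index sum = 94 mod 256 = 94 → e9 5e.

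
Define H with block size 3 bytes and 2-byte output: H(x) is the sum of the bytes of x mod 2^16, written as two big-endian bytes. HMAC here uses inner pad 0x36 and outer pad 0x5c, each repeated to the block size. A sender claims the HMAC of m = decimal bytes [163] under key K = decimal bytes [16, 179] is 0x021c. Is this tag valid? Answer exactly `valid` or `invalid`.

Key decimal bytes [16, 179] = 10 b3 is 2 bytes ≤ B = 3; zero-pad to 3 bytes: K' = 10 b3 00.
K' ⊕ ipad = 26 85 36; K' ⊕ opad = 4c ef 5c.
Inner hash: sum = 38+133+54+163 = 388 → 01 84.
Outer hash (recomputed tag): sum = 76+239+92+1+132 = 540 → 02 1c.
Recomputed tag = 021c; claimed = 021c → match.

valid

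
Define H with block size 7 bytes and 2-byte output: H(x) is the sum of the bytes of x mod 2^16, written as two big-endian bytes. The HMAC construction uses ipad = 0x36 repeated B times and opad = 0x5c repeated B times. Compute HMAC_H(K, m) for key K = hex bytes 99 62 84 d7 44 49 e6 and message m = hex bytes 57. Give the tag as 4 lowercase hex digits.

03ff

Key hex bytes 99 62 84 d7 44 49 e6 is exactly B = 7 bytes: K' = 99 62 84 d7 44 49 e6.
K' ⊕ ipad = af 54 b2 e1 72 7f d0.  K' ⊕ opad = c5 3e d8 8b 18 15 ba.
Inner input = (K'⊕ipad) ∥ m = af 54 b2 e1 72 7f d0 ∥ 57.
Inner hash: sum = 175+84+178+225+114+127+208+87 = 1198 → 04 ae.
Outer input = (K'⊕opad) ∥ inner = c5 3e d8 8b 18 15 ba ∥ 04 ae.
Outer hash (tag): sum = 197+62+216+139+24+21+186+4+174 = 1023 → 03 ff.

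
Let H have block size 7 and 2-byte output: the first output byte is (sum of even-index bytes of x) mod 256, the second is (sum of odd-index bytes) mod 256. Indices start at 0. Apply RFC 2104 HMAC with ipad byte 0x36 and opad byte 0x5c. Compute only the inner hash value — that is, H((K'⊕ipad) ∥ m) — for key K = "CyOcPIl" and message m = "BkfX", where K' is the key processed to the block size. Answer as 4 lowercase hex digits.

Key "CyOcPIl" = 43 79 4f 63 50 49 6c is exactly B = 7 bytes: K' = 43 79 4f 63 50 49 6c.
K' ⊕ ipad = 75 4f 79 55 66 7f 5a.
Inner input = 75 4f 79 55 66 7f 5a ∥ 42 6b 66 58.
Inner hash: even-index sum = 625 mod 256 = 113; odd-index sum = 459 mod 256 = 203 → 71 cb.

71cb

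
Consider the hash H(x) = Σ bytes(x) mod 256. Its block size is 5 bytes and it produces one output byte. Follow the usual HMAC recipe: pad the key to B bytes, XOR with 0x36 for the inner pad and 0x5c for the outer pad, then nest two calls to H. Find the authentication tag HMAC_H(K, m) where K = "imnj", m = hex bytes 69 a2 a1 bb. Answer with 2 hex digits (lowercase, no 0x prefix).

35

Key "imnj" = 69 6d 6e 6a is 4 bytes ≤ B = 5; zero-pad to 5 bytes: K' = 69 6d 6e 6a 00.
K' ⊕ ipad = 5f 5b 58 5c 36.  K' ⊕ opad = 35 31 32 36 5c.
Inner input = (K'⊕ipad) ∥ m = 5f 5b 58 5c 36 ∥ 69 a2 a1 bb.
Inner hash: sum = 95+91+88+92+54+105+162+161+187 = 1035; mod 256 = 11 → 0b.
Outer input = (K'⊕opad) ∥ inner = 35 31 32 36 5c ∥ 0b.
Outer hash (tag): sum = 53+49+50+54+92+11 = 309; mod 256 = 53 → 35.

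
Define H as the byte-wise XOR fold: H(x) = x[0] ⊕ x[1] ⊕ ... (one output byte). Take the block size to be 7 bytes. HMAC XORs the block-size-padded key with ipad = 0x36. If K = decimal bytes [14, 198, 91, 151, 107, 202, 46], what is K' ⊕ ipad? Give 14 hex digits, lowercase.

38f06da15dfc18

Key decimal bytes [14, 198, 91, 151, 107, 202, 46] = 0e c6 5b 97 6b ca 2e is exactly B = 7 bytes: K' = 0e c6 5b 97 6b ca 2e.
XOR each byte with 0x36: 0e⊕36=38, c6⊕36=f0, 5b⊕36=6d, 97⊕36=a1, 6b⊕36=5d, ca⊕36=fc, 2e⊕36=18.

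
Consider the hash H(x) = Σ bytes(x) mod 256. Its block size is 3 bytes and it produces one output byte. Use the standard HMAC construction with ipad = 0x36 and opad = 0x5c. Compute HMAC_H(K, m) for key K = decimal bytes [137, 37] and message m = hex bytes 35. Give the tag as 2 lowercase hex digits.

Key decimal bytes [137, 37] = 89 25 is 2 bytes ≤ B = 3; zero-pad to 3 bytes: K' = 89 25 00.
K' ⊕ ipad = bf 13 36.  K' ⊕ opad = d5 79 5c.
Inner input = (K'⊕ipad) ∥ m = bf 13 36 ∥ 35.
Inner hash: sum = 191+19+54+53 = 317; mod 256 = 61 → 3d.
Outer input = (K'⊕opad) ∥ inner = d5 79 5c ∥ 3d.
Outer hash (tag): sum = 213+121+92+61 = 487; mod 256 = 231 → e7.

e7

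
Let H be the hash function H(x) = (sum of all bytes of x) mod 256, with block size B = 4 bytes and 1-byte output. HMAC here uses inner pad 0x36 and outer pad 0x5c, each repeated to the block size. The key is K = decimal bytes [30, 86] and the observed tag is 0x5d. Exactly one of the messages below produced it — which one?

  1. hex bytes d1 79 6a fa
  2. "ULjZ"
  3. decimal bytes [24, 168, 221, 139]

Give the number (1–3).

2

Key decimal bytes [30, 86] = 1e 56 is 2 bytes ≤ B = 4; zero-pad to 4 bytes: K' = 1e 56 00 00.
K' ⊕ ipad = 28 60 36 36; K' ⊕ opad = 42 0a 5c 5c.
m1: inner = H(28 60 36 36 d1 79 6a fa) = a2; tag = H(42 0a 5c 5c a2) = a6
m2: inner = H(28 60 36 36 55 4c 6a 5a) = 59; tag = H(42 0a 5c 5c 59) = 5d ← matches
m3: inner = H(28 60 36 36 18 a8 dd 8b) = 1c; tag = H(42 0a 5c 5c 1c) = 20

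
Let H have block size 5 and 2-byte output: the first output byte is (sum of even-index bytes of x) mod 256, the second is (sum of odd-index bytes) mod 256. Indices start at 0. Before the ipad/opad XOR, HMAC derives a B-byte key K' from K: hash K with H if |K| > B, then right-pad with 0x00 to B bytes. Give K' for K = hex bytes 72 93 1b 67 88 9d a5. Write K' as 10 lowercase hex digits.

|K| = 7 > B = 5, so first hash the key.
H(K): even-index sum = 442 mod 256 = 186; odd-index sum = 407 mod 256 = 151 → ba 97.
Zero-pad H(K) = ba 97 to 5 bytes: K' = ba 97 00 00 00.

ba97000000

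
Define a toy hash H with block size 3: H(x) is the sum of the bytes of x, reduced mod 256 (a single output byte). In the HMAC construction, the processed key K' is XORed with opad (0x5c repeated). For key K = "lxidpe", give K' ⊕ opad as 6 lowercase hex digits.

Key "lxidpe" = 6c 78 69 64 70 65 is 6 bytes > B = 3, so hash it first: H(key) = 86, then zero-pad to 3 bytes: K' = 86 00 00.
XOR each byte with 0x5c: 86⊕5c=da, 00⊕5c=5c, 00⊕5c=5c.

da5c5c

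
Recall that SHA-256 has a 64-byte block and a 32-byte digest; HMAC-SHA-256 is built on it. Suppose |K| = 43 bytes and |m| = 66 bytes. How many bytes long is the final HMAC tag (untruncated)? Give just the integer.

The tag is one SHA-256 digest: 32 bytes.

32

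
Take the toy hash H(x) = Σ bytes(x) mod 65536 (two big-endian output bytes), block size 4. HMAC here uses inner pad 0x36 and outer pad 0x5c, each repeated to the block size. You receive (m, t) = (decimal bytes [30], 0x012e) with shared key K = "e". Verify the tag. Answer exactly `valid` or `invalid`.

invalid

Key "e" = 65 is 1 byte ≤ B = 4; zero-pad to 4 bytes: K' = 65 00 00 00.
K' ⊕ ipad = 53 36 36 36; K' ⊕ opad = 39 5c 5c 5c.
Inner hash: sum = 83+54+54+54+30 = 275 → 01 13.
Outer hash (recomputed tag): sum = 57+92+92+92+1+19 = 353 → 01 61.
Recomputed tag = 0161; claimed = 012e → mismatch.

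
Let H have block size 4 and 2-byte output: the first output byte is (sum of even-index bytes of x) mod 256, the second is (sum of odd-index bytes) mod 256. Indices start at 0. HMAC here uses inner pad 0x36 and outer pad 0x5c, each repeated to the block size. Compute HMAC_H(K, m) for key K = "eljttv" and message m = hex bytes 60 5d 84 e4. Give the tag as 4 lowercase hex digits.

0a3d

Key "eljttv" = 65 6c 6a 74 74 76 is 6 bytes > B = 4, so hash it first: H(key) = 43 56, then zero-pad to 4 bytes: K' = 43 56 00 00.
K' ⊕ ipad = 75 60 36 36.  K' ⊕ opad = 1f 0a 5c 5c.
Inner input = (K'⊕ipad) ∥ m = 75 60 36 36 ∥ 60 5d 84 e4.
Inner hash: even-index sum = 399 mod 256 = 143; odd-index sum = 471 mod 256 = 215 → 8f d7.
Outer input = (K'⊕opad) ∥ inner = 1f 0a 5c 5c ∥ 8f d7.
Outer hash (tag): even-index sum = 266 mod 256 = 10; odd-index sum = 317 mod 256 = 61 → 0a 3d.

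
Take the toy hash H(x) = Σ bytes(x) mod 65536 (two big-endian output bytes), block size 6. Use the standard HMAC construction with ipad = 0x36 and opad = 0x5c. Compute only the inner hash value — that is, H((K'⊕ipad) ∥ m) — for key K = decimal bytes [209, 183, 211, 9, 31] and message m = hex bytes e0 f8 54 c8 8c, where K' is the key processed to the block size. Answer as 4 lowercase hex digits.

Key decimal bytes [209, 183, 211, 9, 31] = d1 b7 d3 09 1f is 5 bytes ≤ B = 6; zero-pad to 6 bytes: K' = d1 b7 d3 09 1f 00.
K' ⊕ ipad = e7 81 e5 3f 29 36.
Inner input = e7 81 e5 3f 29 36 ∥ e0 f8 54 c8 8c.
Inner hash: sum = 231+129+229+63+41+54+224+248+84+200+140 = 1643 → 06 6b.

066b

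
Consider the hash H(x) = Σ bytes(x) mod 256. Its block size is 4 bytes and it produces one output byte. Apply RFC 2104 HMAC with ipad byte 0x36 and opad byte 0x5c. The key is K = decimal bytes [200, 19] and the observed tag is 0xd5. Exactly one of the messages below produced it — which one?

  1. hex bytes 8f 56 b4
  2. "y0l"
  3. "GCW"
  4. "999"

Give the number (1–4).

Key decimal bytes [200, 19] = c8 13 is 2 bytes ≤ B = 4; zero-pad to 4 bytes: K' = c8 13 00 00.
K' ⊕ ipad = fe 25 36 36; K' ⊕ opad = 94 4f 5c 5c.
m1: inner = H(fe 25 36 36 8f 56 b4) = 28; tag = H(94 4f 5c 5c 28) = c3
m2: inner = H(fe 25 36 36 79 30 6c) = a4; tag = H(94 4f 5c 5c a4) = 3f
m3: inner = H(fe 25 36 36 47 43 57) = 70; tag = H(94 4f 5c 5c 70) = 0b
m4: inner = H(fe 25 36 36 39 39 39) = 3a; tag = H(94 4f 5c 5c 3a) = d5 ← matches

4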